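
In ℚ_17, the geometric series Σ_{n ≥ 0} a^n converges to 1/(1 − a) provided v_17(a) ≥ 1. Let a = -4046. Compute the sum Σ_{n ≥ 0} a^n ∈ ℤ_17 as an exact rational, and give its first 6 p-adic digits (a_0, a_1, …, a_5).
Σ a^n = 1/(1 − a) = 1/4047;  first 6 digits = (1, 0, 3, 16, 8, 11)

v_17(a) = 2 ≥ 1, so the series converges in ℤ_17 to 1/(1 − a) = 1/(1 − (-4046)) = 1/4047. Expand this rational in ℤ_17: compute digits iteratively via d_i = x_i mod 17, x_{i+1} = (x_i − d_i)/17. The first 6 digits are (1, 0, 3, 16, 8, 11).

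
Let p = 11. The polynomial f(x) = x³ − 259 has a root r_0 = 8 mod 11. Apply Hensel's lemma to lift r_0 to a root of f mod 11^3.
r_2 = 272 (mod 1331)

Hensel: r_{i+1} = r_i − f(r_i)/f′(r_i) mod 11^{i+2}, where f′(x) = 3x². Iterate:
  r_0 = 8 (mod 11)
  r_1 = 30 (mod 121)
  r_2 = 272 (mod 1331)
Final: r = 272 with f(r) ≡ 0 mod 11^3.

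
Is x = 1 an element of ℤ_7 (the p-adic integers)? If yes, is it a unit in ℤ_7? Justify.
x ∈ ℤ_7^× (unit); v_7(x) = 0

ℤ_7 = {x ∈ ℚ_7 : v_7(x) ≥ 0} and ℤ_7^× = {x ∈ ℤ_7 : v_7(x) = 0}. Here v_7(1) = v_7(num) − v_7(den) = 0; compare against these criteria.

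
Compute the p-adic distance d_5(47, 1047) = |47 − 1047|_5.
d_5(47, 1047) = 1/125

Step 1 — x − y = 47 − 1047 = -1000. Step 2 — v_5(-1000) = 3 (factor: -1000 = −(5^3 · 8); the sign does not affect v_p). Step 3 — |x − y|_5 = 5^{-3} = 1/125.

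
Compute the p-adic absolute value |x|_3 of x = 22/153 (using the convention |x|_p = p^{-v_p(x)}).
|22/153|_3 = 9

Step 1 — compute v_3(x) by factoring powers of 3 out of the numerator and denominator: v_3(22/153) = -2. Step 2 — apply |x|_p = p^{-v_p(x)} = 3^{2} = 9.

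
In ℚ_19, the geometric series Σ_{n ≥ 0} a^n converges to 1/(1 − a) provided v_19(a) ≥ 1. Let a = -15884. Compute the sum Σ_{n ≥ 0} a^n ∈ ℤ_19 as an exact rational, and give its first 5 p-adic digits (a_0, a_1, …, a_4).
Σ a^n = 1/(1 − a) = 1/15885;  first 5 digits = (1, 0, 13, 16, 16)

v_19(a) = 2 ≥ 1, so the series converges in ℤ_19 to 1/(1 − a) = 1/(1 − (-15884)) = 1/15885. Expand this rational in ℤ_19: compute digits iteratively via d_i = x_i mod 19, x_{i+1} = (x_i − d_i)/19. The first 5 digits are (1, 0, 13, 16, 16).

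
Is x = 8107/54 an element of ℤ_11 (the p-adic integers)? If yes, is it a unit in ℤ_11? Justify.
x ∈ ℤ_11 but not a unit; v_11(x) = 2 > 0

ℤ_11 = {x ∈ ℚ_11 : v_11(x) ≥ 0} and ℤ_11^× = {x ∈ ℤ_11 : v_11(x) = 0}. Here v_11(8107/54) = v_11(num) − v_11(den) = 2; compare against these criteria.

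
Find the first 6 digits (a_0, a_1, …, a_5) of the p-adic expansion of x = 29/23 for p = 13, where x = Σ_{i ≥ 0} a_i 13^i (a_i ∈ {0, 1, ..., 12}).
(a_0, …, a_5) = (12, 2, 6, 8, 5, 12)

v_13(29/23) = 0 (numerator and denominator both coprime to 13), so x ∈ ℤ_13^×. Compute digits iteratively via a_i = x_i mod 13, x_{i+1} = (x_i − a_i)/13, with x_0 = x:
  x_0 = 29/23;  a_0 = 12;  x_1 = (x_0 − 12)/13 = -19/23
  x_1 = -19/23;  a_1 = 2;  x_2 = (x_1 − 2)/13 = -5/23
  x_2 = -5/23;  a_2 = 6;  x_3 = (x_2 − 6)/13 = -11/23
  x_3 = -11/23;  a_3 = 8;  x_4 = (x_3 − 8)/13 = -15/23
  x_4 = -15/23;  a_4 = 5;  x_5 = (x_4 − 5)/13 = -10/23
  x_5 = -10/23;  a_5 = 12;  x_6 = (x_5 − 12)/13 = -22/23
Digits: (12, 2, 6, 8, 5, 12).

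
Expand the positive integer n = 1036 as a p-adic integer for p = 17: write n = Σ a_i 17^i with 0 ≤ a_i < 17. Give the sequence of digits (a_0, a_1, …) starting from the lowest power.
(a_0, a_1, …) = (16, 9, 3)

Repeated division by 17 gives the digits low-to-high: 1036 = 16 + 9·17^1 + 3·17^2. Digit sequence: (16, 9, 3).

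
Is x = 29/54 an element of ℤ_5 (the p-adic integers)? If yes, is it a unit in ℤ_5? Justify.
x ∈ ℤ_5^× (unit); v_5(x) = 0

ℤ_5 = {x ∈ ℚ_5 : v_5(x) ≥ 0} and ℤ_5^× = {x ∈ ℤ_5 : v_5(x) = 0}. Here v_5(29/54) = v_5(num) − v_5(den) = 0; compare against these criteria.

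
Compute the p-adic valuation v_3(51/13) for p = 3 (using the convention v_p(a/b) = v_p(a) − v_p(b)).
v_3(51/13) = 1

Factor powers of 3 from the numerator and denominator of the reduced fraction: 51 = 3^1 · 17 and 13 = 3^0 · 13. Apply v_p(a/b) = v_p(a) − v_p(b): v_3(51/13) = 1 − 0 = 1.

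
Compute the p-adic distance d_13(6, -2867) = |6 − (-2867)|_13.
d_13(6, -2867) = 1/169

Step 1 — x − y = 6 − (-2867) = 2873. Step 2 — v_13(2873) = 2 (factor: 2873 = (13^2 · 17); the sign does not affect v_p). Step 3 — |x − y|_13 = 13^{-2} = 1/169.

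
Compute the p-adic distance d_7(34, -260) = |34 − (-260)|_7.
d_7(34, -260) = 1/49

Step 1 — x − y = 34 − (-260) = 294. Step 2 — v_7(294) = 2 (factor: 294 = (7^2 · 6); the sign does not affect v_p). Step 3 — |x − y|_7 = 7^{-2} = 1/49.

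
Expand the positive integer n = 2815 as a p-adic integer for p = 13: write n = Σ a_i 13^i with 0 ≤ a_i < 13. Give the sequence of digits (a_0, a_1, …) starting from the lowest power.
(a_0, a_1, …) = (7, 8, 3, 1)

Repeated division by 13 gives the digits low-to-high: 2815 = 7 + 8·13^1 + 3·13^2 + 1·13^3. Digit sequence: (7, 8, 3, 1).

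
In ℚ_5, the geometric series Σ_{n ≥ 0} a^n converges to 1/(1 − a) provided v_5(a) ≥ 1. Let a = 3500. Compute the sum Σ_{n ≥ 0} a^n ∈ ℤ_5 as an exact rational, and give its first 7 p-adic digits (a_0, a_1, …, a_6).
Σ a^n = 1/(1 − a) = -1/3499;  first 7 digits = (1, 0, 0, 3, 0, 1, 4)

v_5(a) = 3 ≥ 1, so the series converges in ℤ_5 to 1/(1 − a) = 1/(1 − 3500) = -1/3499. Expand this rational in ℤ_5: compute digits iteratively via d_i = x_i mod 5, x_{i+1} = (x_i − d_i)/5. The first 7 digits are (1, 0, 0, 3, 0, 1, 4).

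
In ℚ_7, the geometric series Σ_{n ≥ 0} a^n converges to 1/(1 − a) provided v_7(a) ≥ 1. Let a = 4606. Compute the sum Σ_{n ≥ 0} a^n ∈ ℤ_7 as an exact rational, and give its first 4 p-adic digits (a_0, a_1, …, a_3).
Σ a^n = 1/(1 − a) = -1/4605;  first 4 digits = (1, 0, 3, 6)

v_7(a) = 2 ≥ 1, so the series converges in ℤ_7 to 1/(1 − a) = 1/(1 − 4606) = -1/4605. Expand this rational in ℤ_7: compute digits iteratively via d_i = x_i mod 7, x_{i+1} = (x_i − d_i)/7. The first 4 digits are (1, 0, 3, 6).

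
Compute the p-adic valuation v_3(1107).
v_3(1107) = 3

v_3(n) is the largest exponent k such that 3^k divides n. Factor out: 1107 = 3^3 · 41. (Sign doesn't affect v_p.) So v_3(1107) = 3.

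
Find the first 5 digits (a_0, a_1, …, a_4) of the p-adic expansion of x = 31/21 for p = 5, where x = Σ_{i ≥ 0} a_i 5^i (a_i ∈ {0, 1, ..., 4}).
(a_0, …, a_4) = (1, 2, 2, 0, 3)

v_5(31/21) = 0 (numerator and denominator both coprime to 5), so x ∈ ℤ_5^×. Compute digits iteratively via a_i = x_i mod 5, x_{i+1} = (x_i − a_i)/5, with x_0 = x:
  x_0 = 31/21;  a_0 = 1;  x_1 = (x_0 − 1)/5 = 2/21
  x_1 = 2/21;  a_1 = 2;  x_2 = (x_1 − 2)/5 = -8/21
  x_2 = -8/21;  a_2 = 2;  x_3 = (x_2 − 2)/5 = -10/21
  x_3 = -10/21;  a_3 = 0;  x_4 = (x_3 − 0)/5 = -2/21
  x_4 = -2/21;  a_4 = 3;  x_5 = (x_4 − 3)/5 = -13/21
Digits: (1, 2, 2, 0, 3).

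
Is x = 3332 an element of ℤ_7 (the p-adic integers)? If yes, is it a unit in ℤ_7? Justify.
x ∈ ℤ_7 but not a unit; v_7(x) = 2 > 0

ℤ_7 = {x ∈ ℚ_7 : v_7(x) ≥ 0} and ℤ_7^× = {x ∈ ℤ_7 : v_7(x) = 0}. Here v_7(3332) = v_7(num) − v_7(den) = 2; compare against these criteria.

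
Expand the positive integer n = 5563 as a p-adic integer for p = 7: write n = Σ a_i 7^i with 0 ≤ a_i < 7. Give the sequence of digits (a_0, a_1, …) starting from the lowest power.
(a_0, a_1, …) = (5, 3, 1, 2, 2)

Repeated division by 7 gives the digits low-to-high: 5563 = 5 + 3·7^1 + 1·7^2 + 2·7^3 + 2·7^4. Digit sequence: (5, 3, 1, 2, 2).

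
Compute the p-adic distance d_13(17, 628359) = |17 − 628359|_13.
d_13(17, 628359) = 1/28561

Step 1 — x − y = 17 − 628359 = -628342. Step 2 — v_13(-628342) = 4 (factor: -628342 = −(13^4 · 22); the sign does not affect v_p). Step 3 — |x − y|_13 = 13^{-4} = 1/28561.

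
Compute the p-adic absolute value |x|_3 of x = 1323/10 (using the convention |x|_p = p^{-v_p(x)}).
|1323/10|_3 = 1/27

Step 1 — compute v_3(x) by factoring powers of 3 out of the numerator and denominator: v_3(1323/10) = 3. Step 2 — apply |x|_p = p^{-v_p(x)} = 3^{-3} = 1/27.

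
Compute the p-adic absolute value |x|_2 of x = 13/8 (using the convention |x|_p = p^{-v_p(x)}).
|13/8|_2 = 8

Step 1 — compute v_2(x) by factoring powers of 2 out of the numerator and denominator: v_2(13/8) = -3. Step 2 — apply |x|_p = p^{-v_p(x)} = 2^{3} = 8.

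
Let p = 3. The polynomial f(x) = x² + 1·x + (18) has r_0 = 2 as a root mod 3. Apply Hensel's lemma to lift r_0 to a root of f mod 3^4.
r_3 = 17 (mod 81)

Hensel: r_{i+1} = r_i − f(r_i)·(f′(r_i))^{-1} mod 3^{i+2}, f′(x) = 2x + 1. Iterate:
  r_0 = 2 (mod 3)
  r_1 = 8 (mod 9)
  r_2 = 17 (mod 27)
  r_3 = 17 (mod 81)
Final: r = 17 satisfies f(r) ≡ 0 mod 3^4.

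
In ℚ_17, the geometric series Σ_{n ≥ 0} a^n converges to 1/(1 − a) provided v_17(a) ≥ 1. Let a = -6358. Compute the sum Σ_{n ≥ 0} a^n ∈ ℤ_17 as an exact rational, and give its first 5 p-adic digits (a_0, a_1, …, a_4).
Σ a^n = 1/(1 − a) = 1/6359;  first 5 digits = (1, 0, 12, 15, 7)

v_17(a) = 2 ≥ 1, so the series converges in ℤ_17 to 1/(1 − a) = 1/(1 − (-6358)) = 1/6359. Expand this rational in ℤ_17: compute digits iteratively via d_i = x_i mod 17, x_{i+1} = (x_i − d_i)/17. The first 5 digits are (1, 0, 12, 15, 7).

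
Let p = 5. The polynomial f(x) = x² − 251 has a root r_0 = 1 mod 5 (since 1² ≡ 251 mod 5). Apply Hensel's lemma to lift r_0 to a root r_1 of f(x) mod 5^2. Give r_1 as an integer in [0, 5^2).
r_1 = 1 (mod 25)

Hensel's recurrence: r_{i+1} = r_i − f(r_i)·(f′(r_i))^{-1} mod 5^{i+2}, with f′(x) = 2x. Iterate:
  r_0 = 1 (mod 5)
  r_1 = 1 (mod 25)
Final: r_1 = 1, and one checks f(r_1) ≡ 0 mod 5^2.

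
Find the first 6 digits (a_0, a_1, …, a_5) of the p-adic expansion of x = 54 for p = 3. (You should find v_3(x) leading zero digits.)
(a_0, …, a_5) = (0, 0, 0, 2, 0, 0)

v_3(54) = 3, so a_0 = ... = a_2 = 0. Factor out: x = 3^3 · u with u = 2 a unit in ℤ_3. Expand u iteratively via a_{v+i} = u_i mod 3, u_{i+1} = (u_i − a_{v+i})/3:
  u_0 = 2;  a_3 = 2;  u_1 = (u_0 − 2)/3 = 0
  u_1 = 0;  a_4 = 0;  u_2 = (u_1 − 0)/3 = 0
  u_2 = 0;  a_5 = 0;  u_3 = (u_2 − 0)/3 = 0
Digits: (0, 0, 0, 2, 0, 0).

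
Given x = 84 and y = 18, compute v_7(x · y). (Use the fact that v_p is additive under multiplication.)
v_7(1512) = 1

v_p(x) = 1 (factor: 84 = 7^1 · 12); v_p(y) = 0 (factor: 18 = 7^0 · 18). Additivity: v_p(xy) = v_p(x) + v_p(y) = 1 + 0 = 1. (Direct check: xy = 1512 = 7^1 · (216).)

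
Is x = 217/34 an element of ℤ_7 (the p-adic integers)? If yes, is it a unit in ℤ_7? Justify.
x ∈ ℤ_7 but not a unit; v_7(x) = 1 > 0

ℤ_7 = {x ∈ ℚ_7 : v_7(x) ≥ 0} and ℤ_7^× = {x ∈ ℤ_7 : v_7(x) = 0}. Here v_7(217/34) = v_7(num) − v_7(den) = 1; compare against these criteria.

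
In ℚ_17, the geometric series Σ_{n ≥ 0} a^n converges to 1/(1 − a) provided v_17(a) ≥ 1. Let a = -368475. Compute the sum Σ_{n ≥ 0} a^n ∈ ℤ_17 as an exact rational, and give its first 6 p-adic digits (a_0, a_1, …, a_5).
Σ a^n = 1/(1 − a) = 1/368476;  first 6 digits = (1, 0, 0, 10, 12, 16)

v_17(a) = 3 ≥ 1, so the series converges in ℤ_17 to 1/(1 − a) = 1/(1 − (-368475)) = 1/368476. Expand this rational in ℤ_17: compute digits iteratively via d_i = x_i mod 17, x_{i+1} = (x_i − d_i)/17. The first 6 digits are (1, 0, 0, 10, 12, 16).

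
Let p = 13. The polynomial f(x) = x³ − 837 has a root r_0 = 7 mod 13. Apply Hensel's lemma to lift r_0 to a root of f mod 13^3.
r_2 = 1736 (mod 2197)

Hensel: r_{i+1} = r_i − f(r_i)/f′(r_i) mod 13^{i+2}, where f′(x) = 3x². Iterate:
  r_0 = 7 (mod 13)
  r_1 = 46 (mod 169)
  r_2 = 1736 (mod 2197)
Final: r = 1736 with f(r) ≡ 0 mod 13^3.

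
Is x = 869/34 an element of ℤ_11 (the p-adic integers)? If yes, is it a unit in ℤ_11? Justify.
x ∈ ℤ_11 but not a unit; v_11(x) = 1 > 0

ℤ_11 = {x ∈ ℚ_11 : v_11(x) ≥ 0} and ℤ_11^× = {x ∈ ℤ_11 : v_11(x) = 0}. Here v_11(869/34) = v_11(num) − v_11(den) = 1; compare against these criteria.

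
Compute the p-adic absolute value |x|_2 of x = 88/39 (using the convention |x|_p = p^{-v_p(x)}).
|88/39|_2 = 1/8

Step 1 — compute v_2(x) by factoring powers of 2 out of the numerator and denominator: v_2(88/39) = 3. Step 2 — apply |x|_p = p^{-v_p(x)} = 2^{-3} = 1/8.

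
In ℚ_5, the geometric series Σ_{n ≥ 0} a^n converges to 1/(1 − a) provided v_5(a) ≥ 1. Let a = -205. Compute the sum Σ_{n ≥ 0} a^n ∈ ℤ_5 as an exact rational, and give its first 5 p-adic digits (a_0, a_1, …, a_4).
Σ a^n = 1/(1 − a) = 1/206;  first 5 digits = (1, 4, 2, 3, 3)

v_5(a) = 1 ≥ 1, so the series converges in ℤ_5 to 1/(1 − a) = 1/(1 − (-205)) = 1/206. Expand this rational in ℤ_5: compute digits iteratively via d_i = x_i mod 5, x_{i+1} = (x_i − d_i)/5. The first 5 digits are (1, 4, 2, 3, 3).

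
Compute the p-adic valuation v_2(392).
v_2(392) = 3

v_2(n) is the largest exponent k such that 2^k divides n. Factor out: 392 = 2^3 · 49. (Sign doesn't affect v_p.) So v_2(392) = 3.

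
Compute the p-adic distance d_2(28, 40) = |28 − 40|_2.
d_2(28, 40) = 1/4

Step 1 — x − y = 28 − 40 = -12. Step 2 — v_2(-12) = 2 (factor: -12 = −(2^2 · 3); the sign does not affect v_p). Step 3 — |x − y|_2 = 2^{-2} = 1/4.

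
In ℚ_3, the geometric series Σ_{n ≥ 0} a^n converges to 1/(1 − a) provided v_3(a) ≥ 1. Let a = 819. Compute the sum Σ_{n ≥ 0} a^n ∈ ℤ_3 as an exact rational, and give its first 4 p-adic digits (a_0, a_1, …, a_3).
Σ a^n = 1/(1 − a) = -1/818;  first 4 digits = (1, 0, 1, 0)

v_3(a) = 2 ≥ 1, so the series converges in ℤ_3 to 1/(1 − a) = 1/(1 − 819) = -1/818. Expand this rational in ℤ_3: compute digits iteratively via d_i = x_i mod 3, x_{i+1} = (x_i − d_i)/3. The first 4 digits are (1, 0, 1, 0).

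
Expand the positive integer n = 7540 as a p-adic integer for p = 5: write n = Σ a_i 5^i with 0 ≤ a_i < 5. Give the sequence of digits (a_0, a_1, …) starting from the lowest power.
(a_0, a_1, …) = (0, 3, 1, 0, 2, 2)

Repeated division by 5 gives the digits low-to-high: 7540 = 3·5^1 + 1·5^2 + 2·5^4 + 2·5^5. Digit sequence: (0, 3, 1, 0, 2, 2).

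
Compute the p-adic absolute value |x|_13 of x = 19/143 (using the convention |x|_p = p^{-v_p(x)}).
|19/143|_13 = 13

Step 1 — compute v_13(x) by factoring powers of 13 out of the numerator and denominator: v_13(19/143) = -1. Step 2 — apply |x|_p = p^{-v_p(x)} = 13^{1} = 13.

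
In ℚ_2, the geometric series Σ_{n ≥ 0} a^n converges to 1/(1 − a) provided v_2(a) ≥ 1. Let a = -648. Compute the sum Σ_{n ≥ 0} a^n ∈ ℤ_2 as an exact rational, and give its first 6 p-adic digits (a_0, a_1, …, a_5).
Σ a^n = 1/(1 − a) = 1/649;  first 6 digits = (1, 0, 0, 1, 1, 1)

v_2(a) = 3 ≥ 1, so the series converges in ℤ_2 to 1/(1 − a) = 1/(1 − (-648)) = 1/649. Expand this rational in ℤ_2: compute digits iteratively via d_i = x_i mod 2, x_{i+1} = (x_i − d_i)/2. The first 6 digits are (1, 0, 0, 1, 1, 1).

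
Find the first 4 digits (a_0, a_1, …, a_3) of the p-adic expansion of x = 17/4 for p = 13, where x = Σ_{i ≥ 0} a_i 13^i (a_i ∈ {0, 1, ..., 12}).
(a_0, …, a_3) = (1, 10, 9, 9)

v_13(17/4) = 0 (numerator and denominator both coprime to 13), so x ∈ ℤ_13^×. Compute digits iteratively via a_i = x_i mod 13, x_{i+1} = (x_i − a_i)/13, with x_0 = x:
  x_0 = 17/4;  a_0 = 1;  x_1 = (x_0 − 1)/13 = 1/4
  x_1 = 1/4;  a_1 = 10;  x_2 = (x_1 − 10)/13 = -3/4
  x_2 = -3/4;  a_2 = 9;  x_3 = (x_2 − 9)/13 = -3/4
  x_3 = -3/4;  a_3 = 9;  x_4 = (x_3 − 9)/13 = -3/4
Digits: (1, 10, 9, 9).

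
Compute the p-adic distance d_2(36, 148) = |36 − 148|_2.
d_2(36, 148) = 1/16

Step 1 — x − y = 36 − 148 = -112. Step 2 — v_2(-112) = 4 (factor: -112 = −(2^4 · 7); the sign does not affect v_p). Step 3 — |x − y|_2 = 2^{-4} = 1/16.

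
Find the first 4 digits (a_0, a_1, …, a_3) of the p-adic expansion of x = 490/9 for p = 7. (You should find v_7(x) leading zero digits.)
(a_0, …, a_3) = (0, 0, 5, 1)

v_7(490/9) = 2, so a_0 = ... = a_1 = 0. Factor out: x = 7^2 · u with u = 10/9 a unit in ℤ_7. Expand u iteratively via a_{v+i} = u_i mod 7, u_{i+1} = (u_i − a_{v+i})/7:
  u_0 = 10/9;  a_2 = 5;  u_1 = (u_0 − 5)/7 = -5/9
  u_1 = -5/9;  a_3 = 1;  u_2 = (u_1 − 1)/7 = -2/9
Digits: (0, 0, 5, 1).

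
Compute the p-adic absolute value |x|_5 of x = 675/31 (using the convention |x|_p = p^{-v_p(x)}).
|675/31|_5 = 1/25

Step 1 — compute v_5(x) by factoring powers of 5 out of the numerator and denominator: v_5(675/31) = 2. Step 2 — apply |x|_p = p^{-v_p(x)} = 5^{-2} = 1/25.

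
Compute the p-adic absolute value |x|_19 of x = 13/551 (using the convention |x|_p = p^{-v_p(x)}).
|13/551|_19 = 19

Step 1 — compute v_19(x) by factoring powers of 19 out of the numerator and denominator: v_19(13/551) = -1. Step 2 — apply |x|_p = p^{-v_p(x)} = 19^{1} = 19.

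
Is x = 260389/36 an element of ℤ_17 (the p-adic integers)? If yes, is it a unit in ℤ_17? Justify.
x ∈ ℤ_17 but not a unit; v_17(x) = 3 > 0

ℤ_17 = {x ∈ ℚ_17 : v_17(x) ≥ 0} and ℤ_17^× = {x ∈ ℤ_17 : v_17(x) = 0}. Here v_17(260389/36) = v_17(num) − v_17(den) = 3; compare against these criteria.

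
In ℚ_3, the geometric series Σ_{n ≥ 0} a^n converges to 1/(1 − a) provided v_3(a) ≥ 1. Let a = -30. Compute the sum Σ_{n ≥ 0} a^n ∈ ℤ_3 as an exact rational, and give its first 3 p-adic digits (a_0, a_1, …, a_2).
Σ a^n = 1/(1 − a) = 1/31;  first 3 digits = (1, 2, 0)

v_3(a) = 1 ≥ 1, so the series converges in ℤ_3 to 1/(1 − a) = 1/(1 − (-30)) = 1/31. Expand this rational in ℤ_3: compute digits iteratively via d_i = x_i mod 3, x_{i+1} = (x_i − d_i)/3. The first 3 digits are (1, 2, 0).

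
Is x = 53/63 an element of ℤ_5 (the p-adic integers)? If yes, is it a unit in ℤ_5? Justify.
x ∈ ℤ_5^× (unit); v_5(x) = 0

ℤ_5 = {x ∈ ℚ_5 : v_5(x) ≥ 0} and ℤ_5^× = {x ∈ ℤ_5 : v_5(x) = 0}. Here v_5(53/63) = v_5(num) − v_5(den) = 0; compare against these criteria.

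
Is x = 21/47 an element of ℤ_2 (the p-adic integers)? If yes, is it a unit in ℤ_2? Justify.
x ∈ ℤ_2^× (unit); v_2(x) = 0

ℤ_2 = {x ∈ ℚ_2 : v_2(x) ≥ 0} and ℤ_2^× = {x ∈ ℤ_2 : v_2(x) = 0}. Here v_2(21/47) = v_2(num) − v_2(den) = 0; compare against these criteria.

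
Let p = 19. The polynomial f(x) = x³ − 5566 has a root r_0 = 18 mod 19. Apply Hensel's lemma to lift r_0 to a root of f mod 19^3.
r_2 = 5946 (mod 6859)

Hensel: r_{i+1} = r_i − f(r_i)/f′(r_i) mod 19^{i+2}, where f′(x) = 3x². Iterate:
  r_0 = 18 (mod 19)
  r_1 = 170 (mod 361)
  r_2 = 5946 (mod 6859)
Final: r = 5946 with f(r) ≡ 0 mod 19^3.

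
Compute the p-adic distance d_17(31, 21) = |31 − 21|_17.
d_17(31, 21) = 1

Step 1 — x − y = 31 − 21 = 10. Step 2 — v_17(10) = 0 (factor: 10 = (17^0 · 10); the sign does not affect v_p). Step 3 — |x − y|_17 = 17^{0} = 1.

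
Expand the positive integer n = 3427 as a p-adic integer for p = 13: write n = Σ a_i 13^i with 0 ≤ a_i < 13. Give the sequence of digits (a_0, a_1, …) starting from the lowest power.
(a_0, a_1, …) = (8, 3, 7, 1)

Repeated division by 13 gives the digits low-to-high: 3427 = 8 + 3·13^1 + 7·13^2 + 1·13^3. Digit sequence: (8, 3, 7, 1).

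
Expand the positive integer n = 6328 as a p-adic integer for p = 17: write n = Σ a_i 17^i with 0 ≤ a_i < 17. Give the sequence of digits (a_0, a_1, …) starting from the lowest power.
(a_0, a_1, …) = (4, 15, 4, 1)

Repeated division by 17 gives the digits low-to-high: 6328 = 4 + 15·17^1 + 4·17^2 + 1·17^3. Digit sequence: (4, 15, 4, 1).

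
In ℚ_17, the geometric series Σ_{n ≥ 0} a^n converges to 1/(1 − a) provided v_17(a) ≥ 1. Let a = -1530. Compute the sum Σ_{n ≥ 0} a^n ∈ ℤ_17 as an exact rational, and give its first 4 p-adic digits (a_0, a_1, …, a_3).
Σ a^n = 1/(1 − a) = 1/1531;  first 4 digits = (1, 12, 2, 11)

v_17(a) = 1 ≥ 1, so the series converges in ℤ_17 to 1/(1 − a) = 1/(1 − (-1530)) = 1/1531. Expand this rational in ℤ_17: compute digits iteratively via d_i = x_i mod 17, x_{i+1} = (x_i − d_i)/17. The first 4 digits are (1, 12, 2, 11).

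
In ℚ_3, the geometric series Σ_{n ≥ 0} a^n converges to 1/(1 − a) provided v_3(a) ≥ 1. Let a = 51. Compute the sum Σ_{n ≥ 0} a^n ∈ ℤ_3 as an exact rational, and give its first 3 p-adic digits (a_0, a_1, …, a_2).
Σ a^n = 1/(1 − a) = -1/50;  first 3 digits = (1, 2, 0)

v_3(a) = 1 ≥ 1, so the series converges in ℤ_3 to 1/(1 − a) = 1/(1 − 51) = -1/50. Expand this rational in ℤ_3: compute digits iteratively via d_i = x_i mod 3, x_{i+1} = (x_i − d_i)/3. The first 3 digits are (1, 2, 0).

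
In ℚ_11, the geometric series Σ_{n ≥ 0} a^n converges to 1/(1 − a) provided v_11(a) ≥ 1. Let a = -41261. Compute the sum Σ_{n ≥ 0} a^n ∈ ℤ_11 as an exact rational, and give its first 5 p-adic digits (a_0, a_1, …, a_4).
Σ a^n = 1/(1 − a) = 1/41262;  first 5 digits = (1, 0, 0, 2, 8)

v_11(a) = 3 ≥ 1, so the series converges in ℤ_11 to 1/(1 − a) = 1/(1 − (-41261)) = 1/41262. Expand this rational in ℤ_11: compute digits iteratively via d_i = x_i mod 11, x_{i+1} = (x_i − d_i)/11. The first 5 digits are (1, 0, 0, 2, 8).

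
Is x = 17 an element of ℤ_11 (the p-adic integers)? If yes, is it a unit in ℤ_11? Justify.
x ∈ ℤ_11^× (unit); v_11(x) = 0

ℤ_11 = {x ∈ ℚ_11 : v_11(x) ≥ 0} and ℤ_11^× = {x ∈ ℤ_11 : v_11(x) = 0}. Here v_11(17) = v_11(num) − v_11(den) = 0; compare against these criteria.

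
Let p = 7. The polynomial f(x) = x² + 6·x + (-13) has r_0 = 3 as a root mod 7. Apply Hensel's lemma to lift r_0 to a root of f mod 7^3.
r_2 = 255 (mod 343)

Hensel: r_{i+1} = r_i − f(r_i)·(f′(r_i))^{-1} mod 7^{i+2}, f′(x) = 2x + 6. Iterate:
  r_0 = 3 (mod 7)
  r_1 = 10 (mod 49)
  r_2 = 255 (mod 343)
Final: r = 255 satisfies f(r) ≡ 0 mod 7^3.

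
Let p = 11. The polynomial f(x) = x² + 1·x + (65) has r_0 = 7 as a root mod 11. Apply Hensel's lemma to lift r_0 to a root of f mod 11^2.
r_1 = 7 (mod 121)

Hensel: r_{i+1} = r_i − f(r_i)·(f′(r_i))^{-1} mod 11^{i+2}, f′(x) = 2x + 1. Iterate:
  r_0 = 7 (mod 11)
  r_1 = 7 (mod 121)
Final: r = 7 satisfies f(r) ≡ 0 mod 11^2.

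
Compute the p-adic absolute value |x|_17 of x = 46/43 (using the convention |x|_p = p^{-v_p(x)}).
|46/43|_17 = 1

Step 1 — compute v_17(x) by factoring powers of 17 out of the numerator and denominator: v_17(46/43) = 0. Step 2 — apply |x|_p = p^{-v_p(x)} = 17^{0} = 1.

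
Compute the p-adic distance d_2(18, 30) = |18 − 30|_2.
d_2(18, 30) = 1/4

Step 1 — x − y = 18 − 30 = -12. Step 2 — v_2(-12) = 2 (factor: -12 = −(2^2 · 3); the sign does not affect v_p). Step 3 — |x − y|_2 = 2^{-2} = 1/4.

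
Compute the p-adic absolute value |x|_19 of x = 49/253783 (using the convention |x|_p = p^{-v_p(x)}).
|49/253783|_19 = 6859

Step 1 — compute v_19(x) by factoring powers of 19 out of the numerator and denominator: v_19(49/253783) = -3. Step 2 — apply |x|_p = p^{-v_p(x)} = 19^{3} = 6859.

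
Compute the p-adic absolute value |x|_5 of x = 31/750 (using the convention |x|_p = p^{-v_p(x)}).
|31/750|_5 = 125

Step 1 — compute v_5(x) by factoring powers of 5 out of the numerator and denominator: v_5(31/750) = -3. Step 2 — apply |x|_p = p^{-v_p(x)} = 5^{3} = 125.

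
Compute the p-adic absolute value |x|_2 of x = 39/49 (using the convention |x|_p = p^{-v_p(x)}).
|39/49|_2 = 1

Step 1 — compute v_2(x) by factoring powers of 2 out of the numerator and denominator: v_2(39/49) = 0. Step 2 — apply |x|_p = p^{-v_p(x)} = 2^{0} = 1.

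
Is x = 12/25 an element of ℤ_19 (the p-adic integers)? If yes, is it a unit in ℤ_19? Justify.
x ∈ ℤ_19^× (unit); v_19(x) = 0

ℤ_19 = {x ∈ ℚ_19 : v_19(x) ≥ 0} and ℤ_19^× = {x ∈ ℤ_19 : v_19(x) = 0}. Here v_19(12/25) = v_19(num) − v_19(den) = 0; compare against these criteria.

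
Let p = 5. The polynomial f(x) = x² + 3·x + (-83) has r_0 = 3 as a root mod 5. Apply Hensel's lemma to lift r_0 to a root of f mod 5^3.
r_2 = 13 (mod 125)

Hensel: r_{i+1} = r_i − f(r_i)·(f′(r_i))^{-1} mod 5^{i+2}, f′(x) = 2x + 3. Iterate:
  r_0 = 3 (mod 5)
  r_1 = 13 (mod 25)
  r_2 = 13 (mod 125)
Final: r = 13 satisfies f(r) ≡ 0 mod 5^3.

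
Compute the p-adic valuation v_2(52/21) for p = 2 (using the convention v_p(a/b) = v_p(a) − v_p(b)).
v_2(52/21) = 2

Factor powers of 2 from the numerator and denominator of the reduced fraction: 52 = 2^2 · 13 and 21 = 2^0 · 21. Apply v_p(a/b) = v_p(a) − v_p(b): v_2(52/21) = 2 − 0 = 2.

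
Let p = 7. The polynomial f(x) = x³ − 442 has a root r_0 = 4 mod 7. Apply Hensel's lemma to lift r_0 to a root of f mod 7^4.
r_3 = 1292 (mod 2401)

Hensel: r_{i+1} = r_i − f(r_i)/f′(r_i) mod 7^{i+2}, where f′(x) = 3x². Iterate:
  r_0 = 4 (mod 7)
  r_1 = 18 (mod 49)
  r_2 = 263 (mod 343)
  r_3 = 1292 (mod 2401)
Final: r = 1292 with f(r) ≡ 0 mod 7^4.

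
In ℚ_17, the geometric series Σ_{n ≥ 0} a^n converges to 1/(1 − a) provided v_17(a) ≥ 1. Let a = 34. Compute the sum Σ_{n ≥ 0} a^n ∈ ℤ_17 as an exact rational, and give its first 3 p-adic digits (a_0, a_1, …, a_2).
Σ a^n = 1/(1 − a) = -1/33;  first 3 digits = (1, 2, 4)

v_17(a) = 1 ≥ 1, so the series converges in ℤ_17 to 1/(1 − a) = 1/(1 − 34) = -1/33. Expand this rational in ℤ_17: compute digits iteratively via d_i = x_i mod 17, x_{i+1} = (x_i − d_i)/17. The first 3 digits are (1, 2, 4).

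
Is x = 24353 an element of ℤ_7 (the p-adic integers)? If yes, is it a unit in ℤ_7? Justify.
x ∈ ℤ_7 but not a unit; v_7(x) = 3 > 0

ℤ_7 = {x ∈ ℚ_7 : v_7(x) ≥ 0} and ℤ_7^× = {x ∈ ℤ_7 : v_7(x) = 0}. Here v_7(24353) = v_7(num) − v_7(den) = 3; compare against these criteria.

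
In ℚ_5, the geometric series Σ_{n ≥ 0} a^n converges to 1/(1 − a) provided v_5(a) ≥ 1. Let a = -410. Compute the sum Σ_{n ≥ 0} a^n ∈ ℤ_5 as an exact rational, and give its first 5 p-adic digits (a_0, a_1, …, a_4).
Σ a^n = 1/(1 − a) = 1/411;  first 5 digits = (1, 3, 2, 3, 0)

v_5(a) = 1 ≥ 1, so the series converges in ℤ_5 to 1/(1 − a) = 1/(1 − (-410)) = 1/411. Expand this rational in ℤ_5: compute digits iteratively via d_i = x_i mod 5, x_{i+1} = (x_i − d_i)/5. The first 5 digits are (1, 3, 2, 3, 0).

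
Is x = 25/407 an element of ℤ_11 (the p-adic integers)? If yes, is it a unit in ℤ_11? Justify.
x ∉ ℤ_11 (v_11(x) = -1 < 0)

ℤ_11 = {x ∈ ℚ_11 : v_11(x) ≥ 0} and ℤ_11^× = {x ∈ ℤ_11 : v_11(x) = 0}. Here v_11(25/407) = v_11(num) − v_11(den) = -1; compare against these criteria.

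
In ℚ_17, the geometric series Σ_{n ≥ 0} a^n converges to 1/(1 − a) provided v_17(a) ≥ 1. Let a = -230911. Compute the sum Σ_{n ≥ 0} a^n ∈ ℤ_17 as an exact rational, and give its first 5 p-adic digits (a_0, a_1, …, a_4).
Σ a^n = 1/(1 − a) = 1/230912;  first 5 digits = (1, 0, 0, 4, 14)

v_17(a) = 3 ≥ 1, so the series converges in ℤ_17 to 1/(1 − a) = 1/(1 − (-230911)) = 1/230912. Expand this rational in ℤ_17: compute digits iteratively via d_i = x_i mod 17, x_{i+1} = (x_i − d_i)/17. The first 5 digits are (1, 0, 0, 4, 14).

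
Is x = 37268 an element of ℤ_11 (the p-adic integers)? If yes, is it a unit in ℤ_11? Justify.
x ∈ ℤ_11 but not a unit; v_11(x) = 3 > 0

ℤ_11 = {x ∈ ℚ_11 : v_11(x) ≥ 0} and ℤ_11^× = {x ∈ ℤ_11 : v_11(x) = 0}. Here v_11(37268) = v_11(num) − v_11(den) = 3; compare against these criteria.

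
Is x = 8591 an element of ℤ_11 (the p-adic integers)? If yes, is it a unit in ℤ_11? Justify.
x ∈ ℤ_11 but not a unit; v_11(x) = 2 > 0

ℤ_11 = {x ∈ ℚ_11 : v_11(x) ≥ 0} and ℤ_11^× = {x ∈ ℤ_11 : v_11(x) = 0}. Here v_11(8591) = v_11(num) − v_11(den) = 2; compare against these criteria.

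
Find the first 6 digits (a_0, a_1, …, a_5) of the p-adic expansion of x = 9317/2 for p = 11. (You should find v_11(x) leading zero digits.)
(a_0, …, a_5) = (0, 0, 0, 9, 5, 5)

v_11(9317/2) = 3, so a_0 = ... = a_2 = 0. Factor out: x = 11^3 · u with u = 7/2 a unit in ℤ_11. Expand u iteratively via a_{v+i} = u_i mod 11, u_{i+1} = (u_i − a_{v+i})/11:
  u_0 = 7/2;  a_3 = 9;  u_1 = (u_0 − 9)/11 = -1/2
  u_1 = -1/2;  a_4 = 5;  u_2 = (u_1 − 5)/11 = -1/2
  u_2 = -1/2;  a_5 = 5;  u_3 = (u_2 − 5)/11 = -1/2
Digits: (0, 0, 0, 9, 5, 5).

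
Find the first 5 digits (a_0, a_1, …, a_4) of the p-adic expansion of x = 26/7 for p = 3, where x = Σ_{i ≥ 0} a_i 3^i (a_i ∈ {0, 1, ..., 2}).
(a_0, …, a_4) = (2, 1, 2, 1, 2)

v_3(26/7) = 0 (numerator and denominator both coprime to 3), so x ∈ ℤ_3^×. Compute digits iteratively via a_i = x_i mod 3, x_{i+1} = (x_i − a_i)/3, with x_0 = x:
  x_0 = 26/7;  a_0 = 2;  x_1 = (x_0 − 2)/3 = 4/7
  x_1 = 4/7;  a_1 = 1;  x_2 = (x_1 − 1)/3 = -1/7
  x_2 = -1/7;  a_2 = 2;  x_3 = (x_2 − 2)/3 = -5/7
  x_3 = -5/7;  a_3 = 1;  x_4 = (x_3 − 1)/3 = -4/7
  x_4 = -4/7;  a_4 = 2;  x_5 = (x_4 − 2)/3 = -6/7
Digits: (2, 1, 2, 1, 2).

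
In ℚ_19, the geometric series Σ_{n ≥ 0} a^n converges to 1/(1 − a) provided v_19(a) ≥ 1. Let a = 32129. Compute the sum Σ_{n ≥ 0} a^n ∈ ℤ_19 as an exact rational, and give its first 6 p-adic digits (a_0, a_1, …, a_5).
Σ a^n = 1/(1 − a) = -1/32128;  first 6 digits = (1, 0, 13, 4, 17, 17)

v_19(a) = 2 ≥ 1, so the series converges in ℤ_19 to 1/(1 − a) = 1/(1 − 32129) = -1/32128. Expand this rational in ℤ_19: compute digits iteratively via d_i = x_i mod 19, x_{i+1} = (x_i − d_i)/19. The first 6 digits are (1, 0, 13, 4, 17, 17).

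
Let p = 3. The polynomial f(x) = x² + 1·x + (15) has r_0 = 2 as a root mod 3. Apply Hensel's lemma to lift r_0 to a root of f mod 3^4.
r_3 = 23 (mod 81)

Hensel: r_{i+1} = r_i − f(r_i)·(f′(r_i))^{-1} mod 3^{i+2}, f′(x) = 2x + 1. Iterate:
  r_0 = 2 (mod 3)
  r_1 = 5 (mod 9)
  r_2 = 23 (mod 27)
  r_3 = 23 (mod 81)
Final: r = 23 satisfies f(r) ≡ 0 mod 3^4.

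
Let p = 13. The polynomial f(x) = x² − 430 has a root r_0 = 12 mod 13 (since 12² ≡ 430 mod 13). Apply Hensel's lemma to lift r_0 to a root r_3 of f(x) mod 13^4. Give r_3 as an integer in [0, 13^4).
r_3 = 20318 (mod 28561)

Hensel's recurrence: r_{i+1} = r_i − f(r_i)·(f′(r_i))^{-1} mod 13^{i+2}, with f′(x) = 2x. Iterate:
  r_0 = 12 (mod 13)
  r_1 = 38 (mod 169)
  r_2 = 545 (mod 2197)
  r_3 = 20318 (mod 28561)
Final: r_3 = 20318, and one checks f(r_3) ≡ 0 mod 13^4.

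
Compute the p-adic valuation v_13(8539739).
v_13(8539739) = 5

v_13(n) is the largest exponent k such that 13^k divides n. Factor out: 8539739 = 13^5 · 23. (Sign doesn't affect v_p.) So v_13(8539739) = 5.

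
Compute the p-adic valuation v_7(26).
v_7(26) = 0

v_7(n) is the largest exponent k such that 7^k divides n. Factor out: 26 = 7^0 · 26. (Sign doesn't affect v_p.) So v_7(26) = 0.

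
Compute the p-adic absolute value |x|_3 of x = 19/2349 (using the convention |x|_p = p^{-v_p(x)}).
|19/2349|_3 = 81

Step 1 — compute v_3(x) by factoring powers of 3 out of the numerator and denominator: v_3(19/2349) = -4. Step 2 — apply |x|_p = p^{-v_p(x)} = 3^{4} = 81.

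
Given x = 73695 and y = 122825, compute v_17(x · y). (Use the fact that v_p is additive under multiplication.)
v_17(9051588375) = 6

v_p(x) = 3 (factor: 73695 = 17^3 · 15); v_p(y) = 3 (factor: 122825 = 17^3 · 25). Additivity: v_p(xy) = v_p(x) + v_p(y) = 3 + 3 = 6. (Direct check: xy = 9051588375 = 17^6 · (375).)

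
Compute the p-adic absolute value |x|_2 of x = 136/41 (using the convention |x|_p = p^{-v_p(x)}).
|136/41|_2 = 1/8

Step 1 — compute v_2(x) by factoring powers of 2 out of the numerator and denominator: v_2(136/41) = 3. Step 2 — apply |x|_p = p^{-v_p(x)} = 2^{-3} = 1/8.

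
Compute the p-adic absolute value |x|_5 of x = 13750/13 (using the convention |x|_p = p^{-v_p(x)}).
|13750/13|_5 = 1/625

Step 1 — compute v_5(x) by factoring powers of 5 out of the numerator and denominator: v_5(13750/13) = 4. Step 2 — apply |x|_p = p^{-v_p(x)} = 5^{-4} = 1/625.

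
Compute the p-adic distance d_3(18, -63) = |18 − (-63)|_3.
d_3(18, -63) = 1/81

Step 1 — x − y = 18 − (-63) = 81. Step 2 — v_3(81) = 4 (factor: 81 = (3^4 · 1); the sign does not affect v_p). Step 3 — |x − y|_3 = 3^{-4} = 1/81.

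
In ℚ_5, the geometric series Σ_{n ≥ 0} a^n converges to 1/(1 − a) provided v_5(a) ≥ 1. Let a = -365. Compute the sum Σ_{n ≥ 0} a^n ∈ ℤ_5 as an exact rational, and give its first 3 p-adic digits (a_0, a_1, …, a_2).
Σ a^n = 1/(1 − a) = 1/366;  first 3 digits = (1, 2, 4)

v_5(a) = 1 ≥ 1, so the series converges in ℤ_5 to 1/(1 − a) = 1/(1 − (-365)) = 1/366. Expand this rational in ℤ_5: compute digits iteratively via d_i = x_i mod 5, x_{i+1} = (x_i − d_i)/5. The first 3 digits are (1, 2, 4).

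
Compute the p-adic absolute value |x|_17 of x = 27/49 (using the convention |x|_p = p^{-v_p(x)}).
|27/49|_17 = 1

Step 1 — compute v_17(x) by factoring powers of 17 out of the numerator and denominator: v_17(27/49) = 0. Step 2 — apply |x|_p = p^{-v_p(x)} = 17^{0} = 1.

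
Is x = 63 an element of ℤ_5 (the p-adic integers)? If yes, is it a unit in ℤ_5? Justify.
x ∈ ℤ_5^× (unit); v_5(x) = 0

ℤ_5 = {x ∈ ℚ_5 : v_5(x) ≥ 0} and ℤ_5^× = {x ∈ ℤ_5 : v_5(x) = 0}. Here v_5(63) = v_5(num) − v_5(den) = 0; compare against these criteria.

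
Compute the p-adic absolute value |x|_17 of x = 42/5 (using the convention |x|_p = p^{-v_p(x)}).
|42/5|_17 = 1

Step 1 — compute v_17(x) by factoring powers of 17 out of the numerator and denominator: v_17(42/5) = 0. Step 2 — apply |x|_p = p^{-v_p(x)} = 17^{0} = 1.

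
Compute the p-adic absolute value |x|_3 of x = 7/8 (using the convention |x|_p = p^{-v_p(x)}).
|7/8|_3 = 1

Step 1 — compute v_3(x) by factoring powers of 3 out of the numerator and denominator: v_3(7/8) = 0. Step 2 — apply |x|_p = p^{-v_p(x)} = 3^{0} = 1.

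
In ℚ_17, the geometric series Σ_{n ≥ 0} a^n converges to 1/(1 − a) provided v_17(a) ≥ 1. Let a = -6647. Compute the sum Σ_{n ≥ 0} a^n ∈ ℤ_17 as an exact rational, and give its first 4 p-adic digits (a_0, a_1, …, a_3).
Σ a^n = 1/(1 − a) = 1/6648;  first 4 digits = (1, 0, 11, 15)

v_17(a) = 2 ≥ 1, so the series converges in ℤ_17 to 1/(1 − a) = 1/(1 − (-6647)) = 1/6648. Expand this rational in ℤ_17: compute digits iteratively via d_i = x_i mod 17, x_{i+1} = (x_i − d_i)/17. The first 4 digits are (1, 0, 11, 15).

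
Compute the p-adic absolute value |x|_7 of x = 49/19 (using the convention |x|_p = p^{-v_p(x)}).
|49/19|_7 = 1/49

Step 1 — compute v_7(x) by factoring powers of 7 out of the numerator and denominator: v_7(49/19) = 2. Step 2 — apply |x|_p = p^{-v_p(x)} = 7^{-2} = 1/49.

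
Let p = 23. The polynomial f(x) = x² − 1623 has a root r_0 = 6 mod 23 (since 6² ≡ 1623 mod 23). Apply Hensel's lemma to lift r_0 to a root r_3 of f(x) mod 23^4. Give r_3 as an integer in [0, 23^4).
r_3 = 210019 (mod 279841)

Hensel's recurrence: r_{i+1} = r_i − f(r_i)·(f′(r_i))^{-1} mod 23^{i+2}, with f′(x) = 2x. Iterate:
  r_0 = 6 (mod 23)
  r_1 = 6 (mod 529)
  r_2 = 3180 (mod 12167)
  r_3 = 210019 (mod 279841)
Final: r_3 = 210019, and one checks f(r_3) ≡ 0 mod 23^4.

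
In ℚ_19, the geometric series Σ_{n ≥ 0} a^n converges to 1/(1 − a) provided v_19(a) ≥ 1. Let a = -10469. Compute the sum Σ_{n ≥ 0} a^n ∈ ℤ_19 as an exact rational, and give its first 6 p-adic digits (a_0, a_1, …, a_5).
Σ a^n = 1/(1 − a) = 1/10470;  first 6 digits = (1, 0, 9, 17, 4, 6)

v_19(a) = 2 ≥ 1, so the series converges in ℤ_19 to 1/(1 − a) = 1/(1 − (-10469)) = 1/10470. Expand this rational in ℤ_19: compute digits iteratively via d_i = x_i mod 19, x_{i+1} = (x_i − d_i)/19. The first 6 digits are (1, 0, 9, 17, 4, 6).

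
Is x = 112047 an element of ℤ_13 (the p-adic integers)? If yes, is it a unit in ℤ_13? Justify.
x ∈ ℤ_13 but not a unit; v_13(x) = 3 > 0

ℤ_13 = {x ∈ ℚ_13 : v_13(x) ≥ 0} and ℤ_13^× = {x ∈ ℤ_13 : v_13(x) = 0}. Here v_13(112047) = v_13(num) − v_13(den) = 3; compare against these criteria.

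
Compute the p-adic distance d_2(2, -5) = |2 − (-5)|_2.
d_2(2, -5) = 1

Step 1 — x − y = 2 − (-5) = 7. Step 2 — v_2(7) = 0 (factor: 7 = (2^0 · 7); the sign does not affect v_p). Step 3 — |x − y|_2 = 2^{0} = 1.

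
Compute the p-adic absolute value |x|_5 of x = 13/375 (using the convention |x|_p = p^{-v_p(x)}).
|13/375|_5 = 125

Step 1 — compute v_5(x) by factoring powers of 5 out of the numerator and denominator: v_5(13/375) = -3. Step 2 — apply |x|_p = p^{-v_p(x)} = 5^{3} = 125.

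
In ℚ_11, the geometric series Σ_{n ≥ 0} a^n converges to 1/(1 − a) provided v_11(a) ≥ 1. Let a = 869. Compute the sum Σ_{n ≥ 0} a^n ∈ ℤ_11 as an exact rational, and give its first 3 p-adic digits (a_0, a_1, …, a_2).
Σ a^n = 1/(1 − a) = -1/868;  first 3 digits = (1, 2, 0)

v_11(a) = 1 ≥ 1, so the series converges in ℤ_11 to 1/(1 − a) = 1/(1 − 869) = -1/868. Expand this rational in ℤ_11: compute digits iteratively via d_i = x_i mod 11, x_{i+1} = (x_i − d_i)/11. The first 3 digits are (1, 2, 0).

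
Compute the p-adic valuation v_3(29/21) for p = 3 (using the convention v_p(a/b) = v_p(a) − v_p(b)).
v_3(29/21) = -1

Factor powers of 3 from the numerator and denominator of the reduced fraction: 29 = 3^0 · 29 and 21 = 3^1 · 7. Apply v_p(a/b) = v_p(a) − v_p(b): v_3(29/21) = 0 − 1 = -1.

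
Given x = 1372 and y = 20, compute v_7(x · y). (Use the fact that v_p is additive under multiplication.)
v_7(27440) = 3

v_p(x) = 3 (factor: 1372 = 7^3 · 4); v_p(y) = 0 (factor: 20 = 7^0 · 20). Additivity: v_p(xy) = v_p(x) + v_p(y) = 3 + 0 = 3. (Direct check: xy = 27440 = 7^3 · (80).)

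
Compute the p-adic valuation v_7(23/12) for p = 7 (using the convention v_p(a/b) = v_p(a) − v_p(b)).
v_7(23/12) = 0

Factor powers of 7 from the numerator and denominator of the reduced fraction: 23 = 7^0 · 23 and 12 = 7^0 · 12. Apply v_p(a/b) = v_p(a) − v_p(b): v_7(23/12) = 0 − 0 = 0.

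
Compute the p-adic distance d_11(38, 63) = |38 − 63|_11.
d_11(38, 63) = 1

Step 1 — x − y = 38 − 63 = -25. Step 2 — v_11(-25) = 0 (factor: -25 = −(11^0 · 25); the sign does not affect v_p). Step 3 — |x − y|_11 = 11^{0} = 1.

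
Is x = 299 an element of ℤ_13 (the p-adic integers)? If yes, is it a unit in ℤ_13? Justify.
x ∈ ℤ_13 but not a unit; v_13(x) = 1 > 0

ℤ_13 = {x ∈ ℚ_13 : v_13(x) ≥ 0} and ℤ_13^× = {x ∈ ℤ_13 : v_13(x) = 0}. Here v_13(299) = v_13(num) − v_13(den) = 1; compare against these criteria.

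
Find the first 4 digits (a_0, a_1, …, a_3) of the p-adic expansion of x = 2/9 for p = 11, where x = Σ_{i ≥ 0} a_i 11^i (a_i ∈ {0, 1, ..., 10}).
(a_0, …, a_3) = (10, 4, 2, 1)

v_11(2/9) = 0 (numerator and denominator both coprime to 11), so x ∈ ℤ_11^×. Compute digits iteratively via a_i = x_i mod 11, x_{i+1} = (x_i − a_i)/11, with x_0 = x:
  x_0 = 2/9;  a_0 = 10;  x_1 = (x_0 − 10)/11 = -8/9
  x_1 = -8/9;  a_1 = 4;  x_2 = (x_1 − 4)/11 = -4/9
  x_2 = -4/9;  a_2 = 2;  x_3 = (x_2 − 2)/11 = -2/9
  x_3 = -2/9;  a_3 = 1;  x_4 = (x_3 − 1)/11 = -1/9
Digits: (10, 4, 2, 1).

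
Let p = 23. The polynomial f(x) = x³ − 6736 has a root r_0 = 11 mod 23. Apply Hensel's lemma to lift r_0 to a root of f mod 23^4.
r_3 = 51830 (mod 279841)

Hensel: r_{i+1} = r_i − f(r_i)/f′(r_i) mod 23^{i+2}, where f′(x) = 3x². Iterate:
  r_0 = 11 (mod 23)
  r_1 = 517 (mod 529)
  r_2 = 3162 (mod 12167)
  r_3 = 51830 (mod 279841)
Final: r = 51830 with f(r) ≡ 0 mod 23^4.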